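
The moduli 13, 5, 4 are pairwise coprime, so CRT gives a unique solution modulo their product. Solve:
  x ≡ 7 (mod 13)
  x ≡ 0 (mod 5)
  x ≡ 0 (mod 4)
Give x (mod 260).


Moduli 13, 5, 4 are pairwise coprime; by CRT there is a unique solution modulo M = 13 · 5 · 4 = 260.
Solve pairwise, accumulating the modulus:
  Start with x ≡ 7 (mod 13).
  Combine with x ≡ 0 (mod 5): since gcd(13, 5) = 1, we get a unique residue mod 65.
    Write x = 7 + 13·t and substitute into x ≡ 0 (mod 5): 13·t ≡ 0 − 7 = -7 (mod 5).
    Reduce coefficients mod 5: 3·t ≡ 3 (mod 5).
    The inverse of 3 mod 5 is 2 (since 3·2 = 6 = 1·5 + 1), so t ≡ 2·3 = 6 ≡ 1 (mod 5).
    Then x = 7 + 13·1 = 20, valid modulo lcm(13, 5) = 65: x ≡ 20 (mod 65).
  Combine with x ≡ 0 (mod 4): since gcd(65, 4) = 1, we get a unique residue mod 260.
    Write x = 20 + 65·t and substitute into x ≡ 0 (mod 4): 65·t ≡ 0 − 20 = -20 (mod 4).
    Reduce coefficients mod 4: 1·t ≡ 0 (mod 4).
    So t ≡ 0 (mod 4).
    Then x = 20 + 65·0 = 20, valid modulo lcm(65, 4) = 260: x ≡ 20 (mod 260).
Verify: 20 mod 13 = 7 ✓, 20 mod 5 = 0 ✓, 20 mod 4 = 0 ✓.

x ≡ 20 (mod 260).


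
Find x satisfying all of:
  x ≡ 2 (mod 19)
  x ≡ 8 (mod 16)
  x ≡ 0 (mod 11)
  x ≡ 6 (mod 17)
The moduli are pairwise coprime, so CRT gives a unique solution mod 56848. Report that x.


Product of moduli M = 19 · 16 · 11 · 17 = 56848.
Merge one congruence at a time:
  Start: x ≡ 2 (mod 19).
  Combine with x ≡ 8 (mod 16); new modulus lcm = 304.
    Write x = 2 + 19·t and substitute into x ≡ 8 (mod 16): 19·t ≡ 8 − 2 = 6 (mod 16).
    Reduce coefficients mod 16: 3·t ≡ 6 (mod 16).
    The inverse of 3 mod 16 is 11 (since 3·11 = 33 = 2·16 + 1), so t ≡ 11·6 = 66 ≡ 2 (mod 16).
    Then x = 2 + 19·2 = 40, valid modulo lcm(19, 16) = 304: x ≡ 40 (mod 304).
  Combine with x ≡ 0 (mod 11); new modulus lcm = 3344.
    Write x = 40 + 304·t and substitute into x ≡ 0 (mod 11): 304·t ≡ 0 − 40 = -40 (mod 11).
    Reduce coefficients mod 11: 7·t ≡ 4 (mod 11).
    The inverse of 7 mod 11 is 8 (since 7·8 = 56 = 5·11 + 1), so t ≡ 8·4 = 32 ≡ 10 (mod 11).
    Then x = 40 + 304·10 = 3080, valid modulo lcm(304, 11) = 3344: x ≡ 3080 (mod 3344).
  Combine with x ≡ 6 (mod 17); new modulus lcm = 56848.
    Write x = 3080 + 3344·t and substitute into x ≡ 6 (mod 17): 3344·t ≡ 6 − 3080 = -3074 (mod 17).
    Reduce coefficients mod 17: 12·t ≡ 3 (mod 17).
    The inverse of 12 mod 17 is 10 (since 12·10 = 120 = 7·17 + 1), so t ≡ 10·3 = 30 ≡ 13 (mod 17).
    Then x = 3080 + 3344·13 = 46552, valid modulo lcm(3344, 17) = 56848: x ≡ 46552 (mod 56848).
Verify against each original: 46552 mod 19 = 2, 46552 mod 16 = 8, 46552 mod 11 = 0, 46552 mod 17 = 6.

x ≡ 46552 (mod 56848).


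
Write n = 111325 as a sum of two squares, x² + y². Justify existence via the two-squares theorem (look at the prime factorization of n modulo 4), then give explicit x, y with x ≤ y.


Step 1: Factor n = 111325 = 5^2 · 61 · 73.
Step 2: Check the mod-4 condition on each prime factor: 5 ≡ 1 (mod 4), exponent 2; 61 ≡ 1 (mod 4), exponent 1; 73 ≡ 1 (mod 4), exponent 1.
All primes ≡ 3 (mod 4) appear to even exponent (or don't appear), so by the two-squares theorem n IS expressible as a sum of two squares.
Step 3: Build a representation. Group n = k² · m with k = 5 and m = 61 · 73 = 4453 (a product of primes ≡ 1 (mod 4)); a representation of m scales to one of n via (k·x)² + (k·y)² = k²(x² + y²). Each prime p ≡ 1 (mod 4) is itself a sum of two squares; find a² by testing p − a² for a perfect square:
  61: 61 − 1² = 60, 61 − 2² = 57, 61 − 3² = 52, 61 − 4² = 45, 61 − 5² = 36 = 6² ⇒ 61 = 5² + 6².
  73: 73 − 1² = 72, 73 − 2² = 69, 73 − 3² = 64 = 8² ⇒ 73 = 3² + 8².
  Combine using the Brahmagupta–Fibonacci identity (a² + b²)(c² + d²) = (ac − bd)² + (ad + bc)² = (ac + bd)² + (ad − bc)²:
  61 · 73 = 4453: from (5² + 6²)(3² + 8²), take (5·3 − 6·8, 5·8 + 6·3) = (15 − 48, 40 + 18) = (-33, 58); dropping signs (only squares matter) gives (33, 58); check 33² + 58² = 1089 + 3364 = 4453 ✓.
  Scale by k = 5: (5·33, 5·58) = (165, 290).
Step 4: Order so x ≤ y and verify: 165² + 290² = 27225 + 84100 = 111325 = n. ✓

n = 111325 = 165² + 290² (one valid representation with x ≤ y).


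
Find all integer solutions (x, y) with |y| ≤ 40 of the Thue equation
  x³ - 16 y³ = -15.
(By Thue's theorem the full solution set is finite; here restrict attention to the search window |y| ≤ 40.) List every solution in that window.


The equation is x³ - 16y³ = -15. For fixed y, x³ = 16·y³ − 15, so a solution requires the RHS to be a perfect cube.
Strategy: iterate y from -40 to 40, compute RHS = 16·y³ − 15, and check whether it is a (positive or negative) perfect cube.
Check small values of y:
  y = 0: RHS = -15 is not a perfect cube.
  y = 1: RHS = 1 = (1)³ ⇒ x = 1 works.
  y = -1: RHS = -31 is not a perfect cube.
  y = 2: RHS = 113 is not a perfect cube.
  y = -2: RHS = -143 is not a perfect cube.
  y = 3: RHS = 417 is not a perfect cube.
  y = -3: RHS = -447 is not a perfect cube.
Continuing the search up to |y| = 40 finds no further solutions beyond those listed.
Collected solutions: (1, 1).

Solutions (with |y| ≤ 40): (1, 1).


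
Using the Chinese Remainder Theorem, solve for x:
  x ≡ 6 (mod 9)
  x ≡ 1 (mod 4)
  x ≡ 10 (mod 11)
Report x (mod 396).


Moduli 9, 4, 11 are pairwise coprime; by CRT there is a unique solution modulo M = 9 · 4 · 11 = 396.
Solve pairwise, accumulating the modulus:
  Start with x ≡ 6 (mod 9).
  Combine with x ≡ 1 (mod 4): since gcd(9, 4) = 1, we get a unique residue mod 36.
    Write x = 6 + 9·t and substitute into x ≡ 1 (mod 4): 9·t ≡ 1 − 6 = -5 (mod 4).
    Reduce coefficients mod 4: 1·t ≡ 3 (mod 4).
    So t ≡ 3 (mod 4).
    Then x = 6 + 9·3 = 33, valid modulo lcm(9, 4) = 36: x ≡ 33 (mod 36).
  Combine with x ≡ 10 (mod 11): since gcd(36, 11) = 1, we get a unique residue mod 396.
    Write x = 33 + 36·t and substitute into x ≡ 10 (mod 11): 36·t ≡ 10 − 33 = -23 (mod 11).
    Reduce coefficients mod 11: 3·t ≡ 10 (mod 11).
    The inverse of 3 mod 11 is 4 (since 3·4 = 12 = 1·11 + 1), so t ≡ 4·10 = 40 ≡ 7 (mod 11).
    Then x = 33 + 36·7 = 285, valid modulo lcm(36, 11) = 396: x ≡ 285 (mod 396).
Verify: 285 mod 9 = 6 ✓, 285 mod 4 = 1 ✓, 285 mod 11 = 10 ✓.

x ≡ 285 (mod 396).


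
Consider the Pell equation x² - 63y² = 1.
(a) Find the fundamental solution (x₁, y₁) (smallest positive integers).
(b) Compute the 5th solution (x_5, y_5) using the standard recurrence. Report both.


Step 1: Find the fundamental solution (x₁, y₁) of x² - 63y² = 1.
  Expand √63 as a continued fraction. a₀ = ⌊√63⌋ = 7; iterate m_{k+1} = d_k·a_k − m_k, d_{k+1} = (63 − m_{k+1}²)/d_k, a_{k+1} = ⌊(a₀ + m_{k+1})/d_{k+1}⌋ (starting m₀ = 0, d₀ = 1), with convergents p_k = a_k·p_{k-1} + p_{k-2}, q_k = a_k·q_{k-1} + q_{k-2} (p₋₁ = 1, q₋₁ = 0):
  k = 0: a₀ = 7; p₀/q₀ = 7/1; p₀² − 63·q₀² = 49 − 63 = -14.
  k = 1: m = 7, d = 14, a = ⌊(7 + 7)/14⌋ = 1; p/q = (1·7 + 1)/(1·1 + 0) = 8/1; p² − 63·q² = 64 − 63 = 1.
  The first convergent with p² − 63·q² = 1 gives the fundamental solution (x₁, y₁) = (8, 1).
Step 2: Apply the recurrence (x_{n+1}, y_{n+1}) = (x₁x_n + 63y₁y_n, x₁y_n + y₁x_n) repeatedly.
  From (x_1, y_1) = (8, 1): x_2 = 8·8 + 63·1·1 = 127; y_2 = 8·1 + 1·8 = 16.
  From (x_2, y_2) = (127, 16): x_3 = 8·127 + 63·1·16 = 2024; y_3 = 8·16 + 1·127 = 255.
  From (x_3, y_3) = (2024, 255): x_4 = 8·2024 + 63·1·255 = 32257; y_4 = 8·255 + 1·2024 = 4064.
  From (x_4, y_4) = (32257, 4064): x_5 = 8·32257 + 63·1·4064 = 514088; y_5 = 8·4064 + 1·32257 = 64769.
Step 3: Verify x_5² - 63·y_5² = 264286471744 - 264286471743 = 1 (should be 1). ✓

(x_1, y_1) = (8, 1); (x_5, y_5) = (514088, 64769).


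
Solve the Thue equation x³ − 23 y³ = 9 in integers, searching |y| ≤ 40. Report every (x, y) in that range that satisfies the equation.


The equation is x³ - 23y³ = 9. For fixed y, x³ = 23·y³ + 9, so a solution requires the RHS to be a perfect cube.
Strategy: iterate y from -40 to 40, compute RHS = 23·y³ + 9, and check whether it is a (positive or negative) perfect cube.
Check small values of y:
  y = 0: RHS = 9 is not a perfect cube.
  y = 1: RHS = 32 is not a perfect cube.
  y = -1: RHS = -14 is not a perfect cube.
  y = 2: RHS = 193 is not a perfect cube.
  y = -2: RHS = -175 is not a perfect cube.
  y = 3: RHS = 630 is not a perfect cube.
  y = -3: RHS = -612 is not a perfect cube.
Continuing the search up to |y| = 40 finds no solutions either.
No (x, y) in the scanned range satisfies the equation.

No integer solutions with |y| ≤ 40.


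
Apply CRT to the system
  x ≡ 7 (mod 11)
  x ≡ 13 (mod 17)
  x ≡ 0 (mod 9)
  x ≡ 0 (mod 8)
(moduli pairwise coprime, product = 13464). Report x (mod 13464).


Product of moduli M = 11 · 17 · 9 · 8 = 13464.
Merge one congruence at a time:
  Start: x ≡ 7 (mod 11).
  Combine with x ≡ 13 (mod 17); new modulus lcm = 187.
    Write x = 7 + 11·t and substitute into x ≡ 13 (mod 17): 11·t ≡ 13 − 7 = 6 (mod 17).
    The inverse of 11 mod 17 is 14 (since 11·14 = 154 = 9·17 + 1), so t ≡ 14·6 = 84 ≡ 16 (mod 17).
    Then x = 7 + 11·16 = 183, valid modulo lcm(11, 17) = 187: x ≡ 183 (mod 187).
  Combine with x ≡ 0 (mod 9); new modulus lcm = 1683.
    Write x = 183 + 187·t and substitute into x ≡ 0 (mod 9): 187·t ≡ 0 − 183 = -183 (mod 9).
    Reduce coefficients mod 9: 7·t ≡ 6 (mod 9).
    The inverse of 7 mod 9 is 4 (since 7·4 = 28 = 3·9 + 1), so t ≡ 4·6 = 24 ≡ 6 (mod 9).
    Then x = 183 + 187·6 = 1305, valid modulo lcm(187, 9) = 1683: x ≡ 1305 (mod 1683).
  Combine with x ≡ 0 (mod 8); new modulus lcm = 13464.
    Write x = 1305 + 1683·t and substitute into x ≡ 0 (mod 8): 1683·t ≡ 0 − 1305 = -1305 (mod 8).
    Reduce coefficients mod 8: 3·t ≡ 7 (mod 8).
    The inverse of 3 mod 8 is 3 (since 3·3 = 9 = 1·8 + 1), so t ≡ 3·7 = 21 ≡ 5 (mod 8).
    Then x = 1305 + 1683·5 = 9720, valid modulo lcm(1683, 8) = 13464: x ≡ 9720 (mod 13464).
Verify against each original: 9720 mod 11 = 7, 9720 mod 17 = 13, 9720 mod 9 = 0, 9720 mod 8 = 0.

x ≡ 9720 (mod 13464).


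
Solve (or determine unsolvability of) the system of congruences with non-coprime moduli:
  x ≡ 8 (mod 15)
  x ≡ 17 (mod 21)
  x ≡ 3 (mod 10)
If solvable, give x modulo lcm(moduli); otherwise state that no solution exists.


Moduli 15, 21, 10 are not pairwise coprime, so CRT works modulo lcm(m_i) when all pairwise compatibility conditions hold.
Pairwise compatibility: gcd(m_i, m_j) must divide a_i - a_j for every pair.
Merge one congruence at a time:
  Start: x ≡ 8 (mod 15).
  Combine with x ≡ 17 (mod 21): gcd(15, 21) = 3; 17 - 8 = 9, which IS divisible by 3, so compatible.
    Write x = 8 + 15·t and substitute into x ≡ 17 (mod 21): 15·t ≡ 17 − 8 = 9 (mod 21).
    Divide the congruence (and modulus) by g = 3: 5·t ≡ 3 (mod 7).
    The inverse of 5 mod 7 is 3 (since 5·3 = 15 = 2·7 + 1), so t ≡ 3·3 = 9 ≡ 2 (mod 7).
    Then x = 8 + 15·2 = 38, valid modulo lcm(15, 21) = 105: x ≡ 38 (mod 105).
  Combine with x ≡ 3 (mod 10): gcd(105, 10) = 5; 3 - 38 = -35, which IS divisible by 5, so compatible.
    Write x = 38 + 105·t and substitute into x ≡ 3 (mod 10): 105·t ≡ 3 − 38 = -35 (mod 10).
    Divide the congruence (and modulus) by g = 5: 21·t ≡ -7 (mod 2).
    Reduce coefficients mod 2: 1·t ≡ 1 (mod 2).
    So t ≡ 1 (mod 2).
    Then x = 38 + 105·1 = 143, valid modulo lcm(105, 10) = 210: x ≡ 143 (mod 210).
Verify: 143 mod 15 = 8, 143 mod 21 = 17, 143 mod 10 = 3.

x ≡ 143 (mod 210).


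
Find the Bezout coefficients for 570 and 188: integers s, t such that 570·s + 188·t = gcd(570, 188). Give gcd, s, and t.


Euclidean algorithm on (570, 188) — divide until remainder is 0:
  570 = 3 · 188 + 6
  188 = 31 · 6 + 2
  6 = 3 · 2 + 0
gcd(570, 188) = 2.
Track Bezout coefficients alongside the remainders: start with r₀ = 570 = a·1 + b·0 (s = 1, t = 0) and r₁ = 188 = a·0 + b·1 (s = 0, t = 1); each new remainder r_{k+1} = r_{k-1} − q_k·r_k inherits s_{k+1} = s_{k-1} − q_k·s_k, t_{k+1} = t_{k-1} − q_k·t_k, so r_k = a·s_k + b·t_k at every step:
  q = 3: r = 6, s = 1 − 3·0 = 1, t = 0 − 3·1 = -3  (check: 570·1 + 188·(-3) = 6)
  q = 31: r = 2, s = 0 − 31·1 = -31, t = 1 − 31·(-3) = 94  (check: 570·(-31) + 188·94 = 2)
The row with r = 2 (the gcd) gives the Bezout coefficients s = -31, t = 94.
Result: 570 · (-31) + 188 · (94) = 2.

gcd(570, 188) = 2; s = -31, t = 94 (check: 570·(-31) + 188·94 = 2).


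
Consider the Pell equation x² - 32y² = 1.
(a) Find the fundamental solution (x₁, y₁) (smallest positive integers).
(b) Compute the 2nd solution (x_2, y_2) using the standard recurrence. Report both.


Step 1: Find the fundamental solution (x₁, y₁) of x² - 32y² = 1.
  Expand √32 as a continued fraction. a₀ = ⌊√32⌋ = 5; iterate m_{k+1} = d_k·a_k − m_k, d_{k+1} = (32 − m_{k+1}²)/d_k, a_{k+1} = ⌊(a₀ + m_{k+1})/d_{k+1}⌋ (starting m₀ = 0, d₀ = 1), with convergents p_k = a_k·p_{k-1} + p_{k-2}, q_k = a_k·q_{k-1} + q_{k-2} (p₋₁ = 1, q₋₁ = 0):
  k = 0: a₀ = 5; p₀/q₀ = 5/1; p₀² − 32·q₀² = 25 − 32 = -7.
  k = 1: m = 5, d = 7, a = ⌊(5 + 5)/7⌋ = 1; p/q = (1·5 + 1)/(1·1 + 0) = 6/1; p² − 32·q² = 36 − 32 = 4.
  k = 2: m = 2, d = 4, a = ⌊(5 + 2)/4⌋ = 1; p/q = (1·6 + 5)/(1·1 + 1) = 11/2; p² − 32·q² = 121 − 128 = -7.
  k = 3: m = 2, d = 7, a = ⌊(5 + 2)/7⌋ = 1; p/q = (1·11 + 6)/(1·2 + 1) = 17/3; p² − 32·q² = 289 − 288 = 1.
  The first convergent with p² − 32·q² = 1 gives the fundamental solution (x₁, y₁) = (17, 3).
Step 2: Apply the recurrence (x_{n+1}, y_{n+1}) = (x₁x_n + 32y₁y_n, x₁y_n + y₁x_n) repeatedly.
  From (x_1, y_1) = (17, 3): x_2 = 17·17 + 32·3·3 = 577; y_2 = 17·3 + 3·17 = 102.
Step 3: Verify x_2² - 32·y_2² = 332929 - 332928 = 1 (should be 1). ✓

(x_1, y_1) = (17, 3); (x_2, y_2) = (577, 102).


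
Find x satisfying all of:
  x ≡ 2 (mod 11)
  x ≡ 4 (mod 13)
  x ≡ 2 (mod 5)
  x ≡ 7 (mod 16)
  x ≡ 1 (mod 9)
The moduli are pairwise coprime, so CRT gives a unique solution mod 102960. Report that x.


Product of moduli M = 11 · 13 · 5 · 16 · 9 = 102960.
Merge one congruence at a time:
  Start: x ≡ 2 (mod 11).
  Combine with x ≡ 4 (mod 13); new modulus lcm = 143.
    Write x = 2 + 11·t and substitute into x ≡ 4 (mod 13): 11·t ≡ 4 − 2 = 2 (mod 13).
    The inverse of 11 mod 13 is 6 (since 11·6 = 66 = 5·13 + 1), so t ≡ 6·2 = 12 ≡ 12 (mod 13).
    Then x = 2 + 11·12 = 134, valid modulo lcm(11, 13) = 143: x ≡ 134 (mod 143).
  Combine with x ≡ 2 (mod 5); new modulus lcm = 715.
    Write x = 134 + 143·t and substitute into x ≡ 2 (mod 5): 143·t ≡ 2 − 134 = -132 (mod 5).
    Reduce coefficients mod 5: 3·t ≡ 3 (mod 5).
    The inverse of 3 mod 5 is 2 (since 3·2 = 6 = 1·5 + 1), so t ≡ 2·3 = 6 ≡ 1 (mod 5).
    Then x = 134 + 143·1 = 277, valid modulo lcm(143, 5) = 715: x ≡ 277 (mod 715).
  Combine with x ≡ 7 (mod 16); new modulus lcm = 11440.
    Write x = 277 + 715·t and substitute into x ≡ 7 (mod 16): 715·t ≡ 7 − 277 = -270 (mod 16).
    Reduce coefficients mod 16: 11·t ≡ 2 (mod 16).
    The inverse of 11 mod 16 is 3 (since 11·3 = 33 = 2·16 + 1), so t ≡ 3·2 = 6 ≡ 6 (mod 16).
    Then x = 277 + 715·6 = 4567, valid modulo lcm(715, 16) = 11440: x ≡ 4567 (mod 11440).
  Combine with x ≡ 1 (mod 9); new modulus lcm = 102960.
    Write x = 4567 + 11440·t and substitute into x ≡ 1 (mod 9): 11440·t ≡ 1 − 4567 = -4566 (mod 9).
    Reduce coefficients mod 9: 1·t ≡ 6 (mod 9).
    So t ≡ 6 (mod 9).
    Then x = 4567 + 11440·6 = 73207, valid modulo lcm(11440, 9) = 102960: x ≡ 73207 (mod 102960).
Verify against each original: 73207 mod 11 = 2, 73207 mod 13 = 4, 73207 mod 5 = 2, 73207 mod 16 = 7, 73207 mod 9 = 1.

x ≡ 73207 (mod 102960).


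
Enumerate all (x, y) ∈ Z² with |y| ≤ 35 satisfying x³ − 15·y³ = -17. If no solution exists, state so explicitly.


The equation is x³ - 15y³ = -17. For fixed y, x³ = 15·y³ − 17, so a solution requires the RHS to be a perfect cube.
Strategy: iterate y from -35 to 35, compute RHS = 15·y³ − 17, and check whether it is a (positive or negative) perfect cube.
Check small values of y:
  y = 0: RHS = -17 is not a perfect cube.
  y = 1: RHS = -2 is not a perfect cube.
  y = -1: RHS = -32 is not a perfect cube.
  y = 2: RHS = 103 is not a perfect cube.
  y = -2: RHS = -137 is not a perfect cube.
  y = 3: RHS = 388 is not a perfect cube.
  y = -3: RHS = -422 is not a perfect cube.
Continuing the search up to |y| = 35 finds no solutions either.
No (x, y) in the scanned range satisfies the equation.

No integer solutions with |y| ≤ 35.


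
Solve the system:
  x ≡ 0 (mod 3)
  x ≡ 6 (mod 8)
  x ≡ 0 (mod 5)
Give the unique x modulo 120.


Moduli 3, 8, 5 are pairwise coprime; by CRT there is a unique solution modulo M = 3 · 8 · 5 = 120.
Solve pairwise, accumulating the modulus:
  Start with x ≡ 0 (mod 3).
  Combine with x ≡ 6 (mod 8): since gcd(3, 8) = 1, we get a unique residue mod 24.
    Write x = 0 + 3·t and substitute into x ≡ 6 (mod 8): 3·t ≡ 6 − 0 = 6 (mod 8).
    The inverse of 3 mod 8 is 3 (since 3·3 = 9 = 1·8 + 1), so t ≡ 3·6 = 18 ≡ 2 (mod 8).
    Then x = 0 + 3·2 = 6, valid modulo lcm(3, 8) = 24: x ≡ 6 (mod 24).
  Combine with x ≡ 0 (mod 5): since gcd(24, 5) = 1, we get a unique residue mod 120.
    Write x = 6 + 24·t and substitute into x ≡ 0 (mod 5): 24·t ≡ 0 − 6 = -6 (mod 5).
    Reduce coefficients mod 5: 4·t ≡ 4 (mod 5).
    The inverse of 4 mod 5 is 4 (since 4·4 = 16 = 3·5 + 1), so t ≡ 4·4 = 16 ≡ 1 (mod 5).
    Then x = 6 + 24·1 = 30, valid modulo lcm(24, 5) = 120: x ≡ 30 (mod 120).
Verify: 30 mod 3 = 0 ✓, 30 mod 8 = 6 ✓, 30 mod 5 = 0 ✓.

x ≡ 30 (mod 120).


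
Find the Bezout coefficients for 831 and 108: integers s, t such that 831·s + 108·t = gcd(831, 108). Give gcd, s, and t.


Euclidean algorithm on (831, 108) — divide until remainder is 0:
  831 = 7 · 108 + 75
  108 = 1 · 75 + 33
  75 = 2 · 33 + 9
  33 = 3 · 9 + 6
  9 = 1 · 6 + 3
  6 = 2 · 3 + 0
gcd(831, 108) = 3.
Track Bezout coefficients alongside the remainders: start with r₀ = 831 = a·1 + b·0 (s = 1, t = 0) and r₁ = 108 = a·0 + b·1 (s = 0, t = 1); each new remainder r_{k+1} = r_{k-1} − q_k·r_k inherits s_{k+1} = s_{k-1} − q_k·s_k, t_{k+1} = t_{k-1} − q_k·t_k, so r_k = a·s_k + b·t_k at every step:
  q = 7: r = 75, s = 1 − 7·0 = 1, t = 0 − 7·1 = -7  (check: 831·1 + 108·(-7) = 75)
  q = 1: r = 33, s = 0 − 1·1 = -1, t = 1 − 1·(-7) = 8  (check: 831·(-1) + 108·8 = 33)
  q = 2: r = 9, s = 1 − 2·(-1) = 3, t = -7 − 2·8 = -23  (check: 831·3 + 108·(-23) = 9)
  q = 3: r = 6, s = -1 − 3·3 = -10, t = 8 − 3·(-23) = 77  (check: 831·(-10) + 108·77 = 6)
  q = 1: r = 3, s = 3 − 1·(-10) = 13, t = -23 − 1·77 = -100  (check: 831·13 + 108·(-100) = 3)
The row with r = 3 (the gcd) gives the Bezout coefficients s = 13, t = -100.
Result: 831 · (13) + 108 · (-100) = 3.

gcd(831, 108) = 3; s = 13, t = -100 (check: 831·13 + 108·(-100) = 3).


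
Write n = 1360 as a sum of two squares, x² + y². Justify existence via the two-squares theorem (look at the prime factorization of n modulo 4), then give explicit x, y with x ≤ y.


Step 1: Factor n = 1360 = 2^4 · 5 · 17.
Step 2: Check the mod-4 condition on each prime factor: 2 = 2 (special); 5 ≡ 1 (mod 4), exponent 1; 17 ≡ 1 (mod 4), exponent 1.
All primes ≡ 3 (mod 4) appear to even exponent (or don't appear), so by the two-squares theorem n IS expressible as a sum of two squares.
Step 3: Build a representation. Group n = k² · m with k = 4 and m = 5 · 17 = 85 (a product of primes ≡ 1 (mod 4)); a representation of m scales to one of n via (k·x)² + (k·y)² = k²(x² + y²). Each prime p ≡ 1 (mod 4) is itself a sum of two squares; find a² by testing p − a² for a perfect square:
  5: 5 − 1² = 4 = 2² ⇒ 5 = 1² + 2².
  17: 17 − 1² = 16 = 4² ⇒ 17 = 1² + 4².
  Combine using the Brahmagupta–Fibonacci identity (a² + b²)(c² + d²) = (ac − bd)² + (ad + bc)² = (ac + bd)² + (ad − bc)²:
  5 · 17 = 85: from (1² + 2²)(1² + 4²), take (1·1 − 2·4, 1·4 + 2·1) = (1 − 8, 4 + 2) = (-7, 6); dropping signs (only squares matter) gives (7, 6); check 7² + 6² = 49 + 36 = 85 ✓.
  Scale by k = 4: (4·7, 4·6) = (28, 24).
Step 4: Order so x ≤ y and verify: 24² + 28² = 576 + 784 = 1360 = n. ✓

n = 1360 = 24² + 28² (one valid representation with x ≤ y).


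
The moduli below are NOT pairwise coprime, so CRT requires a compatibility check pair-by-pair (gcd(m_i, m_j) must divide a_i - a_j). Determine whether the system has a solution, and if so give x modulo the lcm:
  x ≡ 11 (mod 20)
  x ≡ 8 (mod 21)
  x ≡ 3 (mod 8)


Moduli 20, 21, 8 are not pairwise coprime, so CRT works modulo lcm(m_i) when all pairwise compatibility conditions hold.
Pairwise compatibility: gcd(m_i, m_j) must divide a_i - a_j for every pair.
Merge one congruence at a time:
  Start: x ≡ 11 (mod 20).
  Combine with x ≡ 8 (mod 21): gcd(20, 21) = 1; 8 - 11 = -3, which IS divisible by 1, so compatible.
    Write x = 11 + 20·t and substitute into x ≡ 8 (mod 21): 20·t ≡ 8 − 11 = -3 (mod 21).
    Reduce coefficients mod 21: 20·t ≡ 18 (mod 21).
    The inverse of 20 mod 21 is 20 (since 20·20 = 400 = 19·21 + 1), so t ≡ 20·18 = 360 ≡ 3 (mod 21).
    Then x = 11 + 20·3 = 71, valid modulo lcm(20, 21) = 420: x ≡ 71 (mod 420).
  Combine with x ≡ 3 (mod 8): gcd(420, 8) = 4; 3 - 71 = -68, which IS divisible by 4, so compatible.
    Write x = 71 + 420·t and substitute into x ≡ 3 (mod 8): 420·t ≡ 3 − 71 = -68 (mod 8).
    Divide the congruence (and modulus) by g = 4: 105·t ≡ -17 (mod 2).
    Reduce coefficients mod 2: 1·t ≡ 1 (mod 2).
    So t ≡ 1 (mod 2).
    Then x = 71 + 420·1 = 491, valid modulo lcm(420, 8) = 840: x ≡ 491 (mod 840).
Verify: 491 mod 20 = 11, 491 mod 21 = 8, 491 mod 8 = 3.

x ≡ 491 (mod 840).


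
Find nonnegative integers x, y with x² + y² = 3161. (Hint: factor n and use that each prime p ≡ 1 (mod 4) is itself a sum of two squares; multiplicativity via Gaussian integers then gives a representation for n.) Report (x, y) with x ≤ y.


Step 1: Factor n = 3161 = 29 · 109.
Step 2: Check the mod-4 condition on each prime factor: 29 ≡ 1 (mod 4), exponent 1; 109 ≡ 1 (mod 4), exponent 1.
All primes ≡ 3 (mod 4) appear to even exponent (or don't appear), so by the two-squares theorem n IS expressible as a sum of two squares.
Step 3: Build a representation. Here n = 29 · 109 is a product of primes ≡ 1 (mod 4). Each prime p ≡ 1 (mod 4) is itself a sum of two squares; find a² by testing p − a² for a perfect square:
  29: 29 − 1² = 28, 29 − 2² = 25 = 5² ⇒ 29 = 2² + 5².
  109: 109 − 1² = 108, 109 − 2² = 105, 109 − 3² = 100 = 10² ⇒ 109 = 3² + 10².
  Combine using the Brahmagupta–Fibonacci identity (a² + b²)(c² + d²) = (ac − bd)² + (ad + bc)² = (ac + bd)² + (ad − bc)²:
  29 · 109 = 3161: from (2² + 5²)(3² + 10²), take (2·3 − 5·10, 2·10 + 5·3) = (6 − 50, 20 + 15) = (-44, 35); dropping signs (only squares matter) gives (44, 35); check 44² + 35² = 1936 + 1225 = 3161 ✓.
Step 4: Order so x ≤ y and verify: 35² + 44² = 1225 + 1936 = 3161 = n. ✓

n = 3161 = 35² + 44² (one valid representation with x ≤ y).


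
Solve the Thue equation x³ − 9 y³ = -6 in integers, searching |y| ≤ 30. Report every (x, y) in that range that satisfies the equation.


The equation is x³ - 9y³ = -6. For fixed y, x³ = 9·y³ − 6, so a solution requires the RHS to be a perfect cube.
Strategy: iterate y from -30 to 30, compute RHS = 9·y³ − 6, and check whether it is a (positive or negative) perfect cube.
Check small values of y:
  y = 0: RHS = -6 is not a perfect cube.
  y = 1: RHS = 3 is not a perfect cube.
  y = -1: RHS = -15 is not a perfect cube.
  y = 2: RHS = 66 is not a perfect cube.
  y = -2: RHS = -78 is not a perfect cube.
  y = 3: RHS = 237 is not a perfect cube.
  y = -3: RHS = -249 is not a perfect cube.
Continuing the search up to |y| = 30 finds no solutions either.
No (x, y) in the scanned range satisfies the equation.

No integer solutions with |y| ≤ 30.


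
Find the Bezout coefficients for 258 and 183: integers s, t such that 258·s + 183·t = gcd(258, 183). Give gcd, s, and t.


Euclidean algorithm on (258, 183) — divide until remainder is 0:
  258 = 1 · 183 + 75
  183 = 2 · 75 + 33
  75 = 2 · 33 + 9
  33 = 3 · 9 + 6
  9 = 1 · 6 + 3
  6 = 2 · 3 + 0
gcd(258, 183) = 3.
Track Bezout coefficients alongside the remainders: start with r₀ = 258 = a·1 + b·0 (s = 1, t = 0) and r₁ = 183 = a·0 + b·1 (s = 0, t = 1); each new remainder r_{k+1} = r_{k-1} − q_k·r_k inherits s_{k+1} = s_{k-1} − q_k·s_k, t_{k+1} = t_{k-1} − q_k·t_k, so r_k = a·s_k + b·t_k at every step:
  q = 1: r = 75, s = 1 − 1·0 = 1, t = 0 − 1·1 = -1  (check: 258·1 + 183·(-1) = 75)
  q = 2: r = 33, s = 0 − 2·1 = -2, t = 1 − 2·(-1) = 3  (check: 258·(-2) + 183·3 = 33)
  q = 2: r = 9, s = 1 − 2·(-2) = 5, t = -1 − 2·3 = -7  (check: 258·5 + 183·(-7) = 9)
  q = 3: r = 6, s = -2 − 3·5 = -17, t = 3 − 3·(-7) = 24  (check: 258·(-17) + 183·24 = 6)
  q = 1: r = 3, s = 5 − 1·(-17) = 22, t = -7 − 1·24 = -31  (check: 258·22 + 183·(-31) = 3)
The row with r = 3 (the gcd) gives the Bezout coefficients s = 22, t = -31.
Result: 258 · (22) + 183 · (-31) = 3.

gcd(258, 183) = 3; s = 22, t = -31 (check: 258·22 + 183·(-31) = 3).


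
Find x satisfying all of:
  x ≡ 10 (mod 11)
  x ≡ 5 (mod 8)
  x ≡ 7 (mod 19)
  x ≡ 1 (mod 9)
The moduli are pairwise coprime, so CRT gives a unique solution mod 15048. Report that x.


Product of moduli M = 11 · 8 · 19 · 9 = 15048.
Merge one congruence at a time:
  Start: x ≡ 10 (mod 11).
  Combine with x ≡ 5 (mod 8); new modulus lcm = 88.
    Write x = 10 + 11·t and substitute into x ≡ 5 (mod 8): 11·t ≡ 5 − 10 = -5 (mod 8).
    Reduce coefficients mod 8: 3·t ≡ 3 (mod 8).
    The inverse of 3 mod 8 is 3 (since 3·3 = 9 = 1·8 + 1), so t ≡ 3·3 = 9 ≡ 1 (mod 8).
    Then x = 10 + 11·1 = 21, valid modulo lcm(11, 8) = 88: x ≡ 21 (mod 88).
  Combine with x ≡ 7 (mod 19); new modulus lcm = 1672.
    Write x = 21 + 88·t and substitute into x ≡ 7 (mod 19): 88·t ≡ 7 − 21 = -14 (mod 19).
    Reduce coefficients mod 19: 12·t ≡ 5 (mod 19).
    The inverse of 12 mod 19 is 8 (since 12·8 = 96 = 5·19 + 1), so t ≡ 8·5 = 40 ≡ 2 (mod 19).
    Then x = 21 + 88·2 = 197, valid modulo lcm(88, 19) = 1672: x ≡ 197 (mod 1672).
  Combine with x ≡ 1 (mod 9); new modulus lcm = 15048.
    Write x = 197 + 1672·t and substitute into x ≡ 1 (mod 9): 1672·t ≡ 1 − 197 = -196 (mod 9).
    Reduce coefficients mod 9: 7·t ≡ 2 (mod 9).
    The inverse of 7 mod 9 is 4 (since 7·4 = 28 = 3·9 + 1), so t ≡ 4·2 = 8 ≡ 8 (mod 9).
    Then x = 197 + 1672·8 = 13573, valid modulo lcm(1672, 9) = 15048: x ≡ 13573 (mod 15048).
Verify against each original: 13573 mod 11 = 10, 13573 mod 8 = 5, 13573 mod 19 = 7, 13573 mod 9 = 1.

x ≡ 13573 (mod 15048).


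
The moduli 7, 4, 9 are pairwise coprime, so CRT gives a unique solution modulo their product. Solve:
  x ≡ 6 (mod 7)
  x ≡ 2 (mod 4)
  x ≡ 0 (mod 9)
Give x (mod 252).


Moduli 7, 4, 9 are pairwise coprime; by CRT there is a unique solution modulo M = 7 · 4 · 9 = 252.
Solve pairwise, accumulating the modulus:
  Start with x ≡ 6 (mod 7).
  Combine with x ≡ 2 (mod 4): since gcd(7, 4) = 1, we get a unique residue mod 28.
    Write x = 6 + 7·t and substitute into x ≡ 2 (mod 4): 7·t ≡ 2 − 6 = -4 (mod 4).
    Reduce coefficients mod 4: 3·t ≡ 0 (mod 4).
    The inverse of 3 mod 4 is 3 (since 3·3 = 9 = 2·4 + 1), so t ≡ 3·0 = 0 ≡ 0 (mod 4).
    Then x = 6 + 7·0 = 6, valid modulo lcm(7, 4) = 28: x ≡ 6 (mod 28).
  Combine with x ≡ 0 (mod 9): since gcd(28, 9) = 1, we get a unique residue mod 252.
    Write x = 6 + 28·t and substitute into x ≡ 0 (mod 9): 28·t ≡ 0 − 6 = -6 (mod 9).
    Reduce coefficients mod 9: 1·t ≡ 3 (mod 9).
    So t ≡ 3 (mod 9).
    Then x = 6 + 28·3 = 90, valid modulo lcm(28, 9) = 252: x ≡ 90 (mod 252).
Verify: 90 mod 7 = 6 ✓, 90 mod 4 = 2 ✓, 90 mod 9 = 0 ✓.

x ≡ 90 (mod 252).


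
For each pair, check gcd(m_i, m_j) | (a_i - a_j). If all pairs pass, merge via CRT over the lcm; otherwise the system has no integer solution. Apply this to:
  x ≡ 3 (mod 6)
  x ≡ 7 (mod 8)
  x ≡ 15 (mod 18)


Moduli 6, 8, 18 are not pairwise coprime, so CRT works modulo lcm(m_i) when all pairwise compatibility conditions hold.
Pairwise compatibility: gcd(m_i, m_j) must divide a_i - a_j for every pair.
Merge one congruence at a time:
  Start: x ≡ 3 (mod 6).
  Combine with x ≡ 7 (mod 8): gcd(6, 8) = 2; 7 - 3 = 4, which IS divisible by 2, so compatible.
    Write x = 3 + 6·t and substitute into x ≡ 7 (mod 8): 6·t ≡ 7 − 3 = 4 (mod 8).
    Divide the congruence (and modulus) by g = 2: 3·t ≡ 2 (mod 4).
    The inverse of 3 mod 4 is 3 (since 3·3 = 9 = 2·4 + 1), so t ≡ 3·2 = 6 ≡ 2 (mod 4).
    Then x = 3 + 6·2 = 15, valid modulo lcm(6, 8) = 24: x ≡ 15 (mod 24).
  Combine with x ≡ 15 (mod 18): gcd(24, 18) = 6; 15 - 15 = 0, which IS divisible by 6, so compatible.
    Write x = 15 + 24·t and substitute into x ≡ 15 (mod 18): 24·t ≡ 15 − 15 = 0 (mod 18).
    Divide the congruence (and modulus) by g = 6: 4·t ≡ 0 (mod 3).
    Reduce coefficients mod 3: 1·t ≡ 0 (mod 3).
    So t ≡ 0 (mod 3).
    Then x = 15 + 24·0 = 15, valid modulo lcm(24, 18) = 72: x ≡ 15 (mod 72).
Verify: 15 mod 6 = 3, 15 mod 8 = 7, 15 mod 18 = 15.

x ≡ 15 (mod 72).


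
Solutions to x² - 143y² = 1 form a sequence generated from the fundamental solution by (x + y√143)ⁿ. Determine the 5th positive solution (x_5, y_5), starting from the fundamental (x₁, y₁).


Step 1: Find the fundamental solution (x₁, y₁) of x² - 143y² = 1.
  Expand √143 as a continued fraction. a₀ = ⌊√143⌋ = 11; iterate m_{k+1} = d_k·a_k − m_k, d_{k+1} = (143 − m_{k+1}²)/d_k, a_{k+1} = ⌊(a₀ + m_{k+1})/d_{k+1}⌋ (starting m₀ = 0, d₀ = 1), with convergents p_k = a_k·p_{k-1} + p_{k-2}, q_k = a_k·q_{k-1} + q_{k-2} (p₋₁ = 1, q₋₁ = 0):
  k = 0: a₀ = 11; p₀/q₀ = 11/1; p₀² − 143·q₀² = 121 − 143 = -22.
  k = 1: m = 11, d = 22, a = ⌊(11 + 11)/22⌋ = 1; p/q = (1·11 + 1)/(1·1 + 0) = 12/1; p² − 143·q² = 144 − 143 = 1.
  The first convergent with p² − 143·q² = 1 gives the fundamental solution (x₁, y₁) = (12, 1).
Step 2: Apply the recurrence (x_{n+1}, y_{n+1}) = (x₁x_n + 143y₁y_n, x₁y_n + y₁x_n) repeatedly.
  From (x_1, y_1) = (12, 1): x_2 = 12·12 + 143·1·1 = 287; y_2 = 12·1 + 1·12 = 24.
  From (x_2, y_2) = (287, 24): x_3 = 12·287 + 143·1·24 = 6876; y_3 = 12·24 + 1·287 = 575.
  From (x_3, y_3) = (6876, 575): x_4 = 12·6876 + 143·1·575 = 164737; y_4 = 12·575 + 1·6876 = 13776.
  From (x_4, y_4) = (164737, 13776): x_5 = 12·164737 + 143·1·13776 = 3946812; y_5 = 12·13776 + 1·164737 = 330049.
Step 3: Verify x_5² - 143·y_5² = 15577324963344 - 15577324963343 = 1 (should be 1). ✓

(x_1, y_1) = (12, 1); (x_5, y_5) = (3946812, 330049).


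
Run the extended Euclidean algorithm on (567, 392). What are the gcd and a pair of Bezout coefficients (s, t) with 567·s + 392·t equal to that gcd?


Euclidean algorithm on (567, 392) — divide until remainder is 0:
  567 = 1 · 392 + 175
  392 = 2 · 175 + 42
  175 = 4 · 42 + 7
  42 = 6 · 7 + 0
gcd(567, 392) = 7.
Track Bezout coefficients alongside the remainders: start with r₀ = 567 = a·1 + b·0 (s = 1, t = 0) and r₁ = 392 = a·0 + b·1 (s = 0, t = 1); each new remainder r_{k+1} = r_{k-1} − q_k·r_k inherits s_{k+1} = s_{k-1} − q_k·s_k, t_{k+1} = t_{k-1} − q_k·t_k, so r_k = a·s_k + b·t_k at every step:
  q = 1: r = 175, s = 1 − 1·0 = 1, t = 0 − 1·1 = -1  (check: 567·1 + 392·(-1) = 175)
  q = 2: r = 42, s = 0 − 2·1 = -2, t = 1 − 2·(-1) = 3  (check: 567·(-2) + 392·3 = 42)
  q = 4: r = 7, s = 1 − 4·(-2) = 9, t = -1 − 4·3 = -13  (check: 567·9 + 392·(-13) = 7)
The row with r = 7 (the gcd) gives the Bezout coefficients s = 9, t = -13.
Result: 567 · (9) + 392 · (-13) = 7.

gcd(567, 392) = 7; s = 9, t = -13 (check: 567·9 + 392·(-13) = 7).


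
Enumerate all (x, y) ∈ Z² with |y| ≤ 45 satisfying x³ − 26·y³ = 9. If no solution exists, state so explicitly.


The equation is x³ - 26y³ = 9. For fixed y, x³ = 26·y³ + 9, so a solution requires the RHS to be a perfect cube.
Strategy: iterate y from -45 to 45, compute RHS = 26·y³ + 9, and check whether it is a (positive or negative) perfect cube.
Check small values of y:
  y = 0: RHS = 9 is not a perfect cube.
  y = 1: RHS = 35 is not a perfect cube.
  y = -1: RHS = -17 is not a perfect cube.
  y = 2: RHS = 217 is not a perfect cube.
  y = -2: RHS = -199 is not a perfect cube.
  y = 3: RHS = 711 is not a perfect cube.
  y = -3: RHS = -693 is not a perfect cube.
Continuing the search up to |y| = 45 finds no solutions either.
No (x, y) in the scanned range satisfies the equation.

No integer solutions with |y| ≤ 45.


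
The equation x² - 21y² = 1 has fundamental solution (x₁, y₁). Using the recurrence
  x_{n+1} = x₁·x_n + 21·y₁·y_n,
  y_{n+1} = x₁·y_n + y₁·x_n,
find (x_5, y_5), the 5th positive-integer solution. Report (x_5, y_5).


Step 1: Find the fundamental solution (x₁, y₁) of x² - 21y² = 1.
  Expand √21 as a continued fraction. a₀ = ⌊√21⌋ = 4; iterate m_{k+1} = d_k·a_k − m_k, d_{k+1} = (21 − m_{k+1}²)/d_k, a_{k+1} = ⌊(a₀ + m_{k+1})/d_{k+1}⌋ (starting m₀ = 0, d₀ = 1), with convergents p_k = a_k·p_{k-1} + p_{k-2}, q_k = a_k·q_{k-1} + q_{k-2} (p₋₁ = 1, q₋₁ = 0):
  k = 0: a₀ = 4; p₀/q₀ = 4/1; p₀² − 21·q₀² = 16 − 21 = -5.
  k = 1: m = 4, d = 5, a = ⌊(4 + 4)/5⌋ = 1; p/q = (1·4 + 1)/(1·1 + 0) = 5/1; p² − 21·q² = 25 − 21 = 4.
  k = 2: m = 1, d = 4, a = ⌊(4 + 1)/4⌋ = 1; p/q = (1·5 + 4)/(1·1 + 1) = 9/2; p² − 21·q² = 81 − 84 = -3.
  k = 3: m = 3, d = 3, a = ⌊(4 + 3)/3⌋ = 2; p/q = (2·9 + 5)/(2·2 + 1) = 23/5; p² − 21·q² = 529 − 525 = 4.
  k = 4: m = 3, d = 4, a = ⌊(4 + 3)/4⌋ = 1; p/q = (1·23 + 9)/(1·5 + 2) = 32/7; p² − 21·q² = 1024 − 1029 = -5.
  k = 5: m = 1, d = 5, a = ⌊(4 + 1)/5⌋ = 1; p/q = (1·32 + 23)/(1·7 + 5) = 55/12; p² − 21·q² = 3025 − 3024 = 1.
  The first convergent with p² − 21·q² = 1 gives the fundamental solution (x₁, y₁) = (55, 12).
Step 2: Apply the recurrence (x_{n+1}, y_{n+1}) = (x₁x_n + 21y₁y_n, x₁y_n + y₁x_n) repeatedly.
  From (x_1, y_1) = (55, 12): x_2 = 55·55 + 21·12·12 = 6049; y_2 = 55·12 + 12·55 = 1320.
  From (x_2, y_2) = (6049, 1320): x_3 = 55·6049 + 21·12·1320 = 665335; y_3 = 55·1320 + 12·6049 = 145188.
  From (x_3, y_3) = (665335, 145188): x_4 = 55·665335 + 21·12·145188 = 73180801; y_4 = 55·145188 + 12·665335 = 15969360.
  From (x_4, y_4) = (73180801, 15969360): x_5 = 55·73180801 + 21·12·15969360 = 8049222775; y_5 = 55·15969360 + 12·73180801 = 1756484412.
Step 3: Verify x_5² - 21·y_5² = 64789987281578700625 - 64789987281578700624 = 1 (should be 1). ✓

(x_1, y_1) = (55, 12); (x_5, y_5) = (8049222775, 1756484412).


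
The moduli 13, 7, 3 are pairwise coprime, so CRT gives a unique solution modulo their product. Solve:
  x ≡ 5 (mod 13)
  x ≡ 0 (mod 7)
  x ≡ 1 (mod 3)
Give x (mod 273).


Moduli 13, 7, 3 are pairwise coprime; by CRT there is a unique solution modulo M = 13 · 7 · 3 = 273.
Solve pairwise, accumulating the modulus:
  Start with x ≡ 5 (mod 13).
  Combine with x ≡ 0 (mod 7): since gcd(13, 7) = 1, we get a unique residue mod 91.
    Write x = 5 + 13·t and substitute into x ≡ 0 (mod 7): 13·t ≡ 0 − 5 = -5 (mod 7).
    Reduce coefficients mod 7: 6·t ≡ 2 (mod 7).
    The inverse of 6 mod 7 is 6 (since 6·6 = 36 = 5·7 + 1), so t ≡ 6·2 = 12 ≡ 5 (mod 7).
    Then x = 5 + 13·5 = 70, valid modulo lcm(13, 7) = 91: x ≡ 70 (mod 91).
  Combine with x ≡ 1 (mod 3): since gcd(91, 3) = 1, we get a unique residue mod 273.
    Write x = 70 + 91·t and substitute into x ≡ 1 (mod 3): 91·t ≡ 1 − 70 = -69 (mod 3).
    Reduce coefficients mod 3: 1·t ≡ 0 (mod 3).
    So t ≡ 0 (mod 3).
    Then x = 70 + 91·0 = 70, valid modulo lcm(91, 3) = 273: x ≡ 70 (mod 273).
Verify: 70 mod 13 = 5 ✓, 70 mod 7 = 0 ✓, 70 mod 3 = 1 ✓.

x ≡ 70 (mod 273).


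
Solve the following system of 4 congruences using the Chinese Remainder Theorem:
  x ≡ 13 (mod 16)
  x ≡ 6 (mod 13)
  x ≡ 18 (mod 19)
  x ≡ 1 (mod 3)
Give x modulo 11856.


Product of moduli M = 16 · 13 · 19 · 3 = 11856.
Merge one congruence at a time:
  Start: x ≡ 13 (mod 16).
  Combine with x ≡ 6 (mod 13); new modulus lcm = 208.
    Write x = 13 + 16·t and substitute into x ≡ 6 (mod 13): 16·t ≡ 6 − 13 = -7 (mod 13).
    Reduce coefficients mod 13: 3·t ≡ 6 (mod 13).
    The inverse of 3 mod 13 is 9 (since 3·9 = 27 = 2·13 + 1), so t ≡ 9·6 = 54 ≡ 2 (mod 13).
    Then x = 13 + 16·2 = 45, valid modulo lcm(16, 13) = 208: x ≡ 45 (mod 208).
  Combine with x ≡ 18 (mod 19); new modulus lcm = 3952.
    Write x = 45 + 208·t and substitute into x ≡ 18 (mod 19): 208·t ≡ 18 − 45 = -27 (mod 19).
    Reduce coefficients mod 19: 18·t ≡ 11 (mod 19).
    The inverse of 18 mod 19 is 18 (since 18·18 = 324 = 17·19 + 1), so t ≡ 18·11 = 198 ≡ 8 (mod 19).
    Then x = 45 + 208·8 = 1709, valid modulo lcm(208, 19) = 3952: x ≡ 1709 (mod 3952).
  Combine with x ≡ 1 (mod 3); new modulus lcm = 11856.
    Write x = 1709 + 3952·t and substitute into x ≡ 1 (mod 3): 3952·t ≡ 1 − 1709 = -1708 (mod 3).
    Reduce coefficients mod 3: 1·t ≡ 2 (mod 3).
    So t ≡ 2 (mod 3).
    Then x = 1709 + 3952·2 = 9613, valid modulo lcm(3952, 3) = 11856: x ≡ 9613 (mod 11856).
Verify against each original: 9613 mod 16 = 13, 9613 mod 13 = 6, 9613 mod 19 = 18, 9613 mod 3 = 1.

x ≡ 9613 (mod 11856).


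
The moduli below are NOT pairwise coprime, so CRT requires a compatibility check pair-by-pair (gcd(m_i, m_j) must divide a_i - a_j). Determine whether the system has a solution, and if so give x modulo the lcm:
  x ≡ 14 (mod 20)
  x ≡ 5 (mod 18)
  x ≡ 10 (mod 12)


Moduli 20, 18, 12 are not pairwise coprime, so CRT works modulo lcm(m_i) when all pairwise compatibility conditions hold.
Pairwise compatibility: gcd(m_i, m_j) must divide a_i - a_j for every pair.
Merge one congruence at a time:
  Start: x ≡ 14 (mod 20).
  Combine with x ≡ 5 (mod 18): gcd(20, 18) = 2, and 5 - 14 = -9 is NOT divisible by 2.
    ⇒ system is inconsistent (no integer solution).

No solution (the system is inconsistent).


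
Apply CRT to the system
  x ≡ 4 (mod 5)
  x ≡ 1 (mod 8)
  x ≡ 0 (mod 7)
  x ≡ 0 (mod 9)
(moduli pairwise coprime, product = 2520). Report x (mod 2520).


Product of moduli M = 5 · 8 · 7 · 9 = 2520.
Merge one congruence at a time:
  Start: x ≡ 4 (mod 5).
  Combine with x ≡ 1 (mod 8); new modulus lcm = 40.
    Write x = 4 + 5·t and substitute into x ≡ 1 (mod 8): 5·t ≡ 1 − 4 = -3 (mod 8).
    Reduce coefficients mod 8: 5·t ≡ 5 (mod 8).
    The inverse of 5 mod 8 is 5 (since 5·5 = 25 = 3·8 + 1), so t ≡ 5·5 = 25 ≡ 1 (mod 8).
    Then x = 4 + 5·1 = 9, valid modulo lcm(5, 8) = 40: x ≡ 9 (mod 40).
  Combine with x ≡ 0 (mod 7); new modulus lcm = 280.
    Write x = 9 + 40·t and substitute into x ≡ 0 (mod 7): 40·t ≡ 0 − 9 = -9 (mod 7).
    Reduce coefficients mod 7: 5·t ≡ 5 (mod 7).
    The inverse of 5 mod 7 is 3 (since 5·3 = 15 = 2·7 + 1), so t ≡ 3·5 = 15 ≡ 1 (mod 7).
    Then x = 9 + 40·1 = 49, valid modulo lcm(40, 7) = 280: x ≡ 49 (mod 280).
  Combine with x ≡ 0 (mod 9); new modulus lcm = 2520.
    Write x = 49 + 280·t and substitute into x ≡ 0 (mod 9): 280·t ≡ 0 − 49 = -49 (mod 9).
    Reduce coefficients mod 9: 1·t ≡ 5 (mod 9).
    So t ≡ 5 (mod 9).
    Then x = 49 + 280·5 = 1449, valid modulo lcm(280, 9) = 2520: x ≡ 1449 (mod 2520).
Verify against each original: 1449 mod 5 = 4, 1449 mod 8 = 1, 1449 mod 7 = 0, 1449 mod 9 = 0.

x ≡ 1449 (mod 2520).
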